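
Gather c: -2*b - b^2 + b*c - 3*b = -b^2 + b*c - 5*b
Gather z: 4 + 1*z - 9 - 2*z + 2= -z - 3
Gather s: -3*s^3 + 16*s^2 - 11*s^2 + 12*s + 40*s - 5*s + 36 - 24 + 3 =-3*s^3 + 5*s^2 + 47*s + 15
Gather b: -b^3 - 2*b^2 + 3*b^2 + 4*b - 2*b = -b^3 + b^2 + 2*b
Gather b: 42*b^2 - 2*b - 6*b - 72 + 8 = 42*b^2 - 8*b - 64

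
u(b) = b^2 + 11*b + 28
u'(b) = 2*b + 11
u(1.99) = 53.85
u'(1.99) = 14.98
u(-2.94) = 4.30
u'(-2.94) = 5.12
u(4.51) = 97.95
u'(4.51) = 20.02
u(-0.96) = 18.36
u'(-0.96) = 9.08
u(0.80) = 37.44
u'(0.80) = 12.60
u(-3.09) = 3.56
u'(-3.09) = 4.82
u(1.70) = 49.59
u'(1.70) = 14.40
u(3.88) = 85.73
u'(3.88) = 18.76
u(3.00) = 70.00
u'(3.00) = 17.00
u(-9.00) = 10.00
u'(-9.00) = -7.00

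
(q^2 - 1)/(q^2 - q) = (q + 1)/q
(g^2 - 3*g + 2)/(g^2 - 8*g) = (g^2 - 3*g + 2)/(g*(g - 8))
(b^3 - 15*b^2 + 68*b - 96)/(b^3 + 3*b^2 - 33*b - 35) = (b^3 - 15*b^2 + 68*b - 96)/(b^3 + 3*b^2 - 33*b - 35)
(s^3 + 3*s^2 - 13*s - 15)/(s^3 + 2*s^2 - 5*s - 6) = (s^2 + 2*s - 15)/(s^2 + s - 6)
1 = 1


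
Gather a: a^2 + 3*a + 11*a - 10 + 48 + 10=a^2 + 14*a + 48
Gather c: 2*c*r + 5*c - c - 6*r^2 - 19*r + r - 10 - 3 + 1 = c*(2*r + 4) - 6*r^2 - 18*r - 12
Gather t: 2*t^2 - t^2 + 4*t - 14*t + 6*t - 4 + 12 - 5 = t^2 - 4*t + 3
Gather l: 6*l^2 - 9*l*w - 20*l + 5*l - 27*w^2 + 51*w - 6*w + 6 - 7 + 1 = 6*l^2 + l*(-9*w - 15) - 27*w^2 + 45*w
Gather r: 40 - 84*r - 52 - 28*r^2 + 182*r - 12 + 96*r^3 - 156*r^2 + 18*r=96*r^3 - 184*r^2 + 116*r - 24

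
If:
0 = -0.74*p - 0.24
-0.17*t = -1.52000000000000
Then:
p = -0.32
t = 8.94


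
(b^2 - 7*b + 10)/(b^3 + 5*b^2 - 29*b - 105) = (b - 2)/(b^2 + 10*b + 21)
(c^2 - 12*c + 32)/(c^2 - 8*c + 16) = (c - 8)/(c - 4)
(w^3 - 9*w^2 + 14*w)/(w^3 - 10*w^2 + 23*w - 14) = w/(w - 1)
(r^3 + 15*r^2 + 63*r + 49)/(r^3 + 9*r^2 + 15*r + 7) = (r + 7)/(r + 1)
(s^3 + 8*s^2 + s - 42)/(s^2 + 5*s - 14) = s + 3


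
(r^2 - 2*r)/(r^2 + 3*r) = (r - 2)/(r + 3)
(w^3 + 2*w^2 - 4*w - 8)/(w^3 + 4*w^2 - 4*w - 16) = (w + 2)/(w + 4)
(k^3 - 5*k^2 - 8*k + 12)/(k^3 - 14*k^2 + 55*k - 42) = (k + 2)/(k - 7)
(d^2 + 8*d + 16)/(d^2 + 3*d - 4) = (d + 4)/(d - 1)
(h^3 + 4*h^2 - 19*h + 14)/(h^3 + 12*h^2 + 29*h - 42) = (h - 2)/(h + 6)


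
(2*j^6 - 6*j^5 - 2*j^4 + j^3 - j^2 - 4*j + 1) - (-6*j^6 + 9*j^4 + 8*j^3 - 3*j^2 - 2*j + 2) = 8*j^6 - 6*j^5 - 11*j^4 - 7*j^3 + 2*j^2 - 2*j - 1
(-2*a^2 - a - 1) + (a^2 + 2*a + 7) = -a^2 + a + 6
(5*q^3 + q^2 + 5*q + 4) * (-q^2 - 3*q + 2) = -5*q^5 - 16*q^4 + 2*q^3 - 17*q^2 - 2*q + 8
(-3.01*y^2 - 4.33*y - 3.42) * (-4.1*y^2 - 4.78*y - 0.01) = 12.341*y^4 + 32.1408*y^3 + 34.7495*y^2 + 16.3909*y + 0.0342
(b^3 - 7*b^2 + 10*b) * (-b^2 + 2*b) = -b^5 + 9*b^4 - 24*b^3 + 20*b^2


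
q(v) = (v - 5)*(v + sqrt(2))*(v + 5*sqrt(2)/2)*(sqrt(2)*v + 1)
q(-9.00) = 6806.09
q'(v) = sqrt(2)*(v - 5)*(v + sqrt(2))*(v + 5*sqrt(2)/2) + (v - 5)*(v + sqrt(2))*(sqrt(2)*v + 1) + (v - 5)*(v + 5*sqrt(2)/2)*(sqrt(2)*v + 1) + (v + sqrt(2))*(v + 5*sqrt(2)/2)*(sqrt(2)*v + 1) = 4*sqrt(2)*v^3 - 15*sqrt(2)*v^2 + 24*v^2 - 80*v + 17*sqrt(2)*v - 85*sqrt(2)/2 + 5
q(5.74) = 447.73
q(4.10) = -257.61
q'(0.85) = -97.18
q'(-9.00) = -3449.59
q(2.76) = -288.63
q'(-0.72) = -15.48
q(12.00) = 26215.08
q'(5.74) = 785.33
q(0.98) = -103.69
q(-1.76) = -6.18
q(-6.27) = 1177.26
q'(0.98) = -101.94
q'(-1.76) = 21.18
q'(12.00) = 9449.74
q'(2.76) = -69.39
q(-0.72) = 0.20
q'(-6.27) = -989.06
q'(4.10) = 152.19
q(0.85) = -90.74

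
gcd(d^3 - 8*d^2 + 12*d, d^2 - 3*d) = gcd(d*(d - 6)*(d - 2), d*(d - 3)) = d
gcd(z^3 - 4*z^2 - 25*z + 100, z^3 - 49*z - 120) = z + 5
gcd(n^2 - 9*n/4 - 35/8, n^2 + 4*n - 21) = 1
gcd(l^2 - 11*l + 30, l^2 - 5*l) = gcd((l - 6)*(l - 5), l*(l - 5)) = l - 5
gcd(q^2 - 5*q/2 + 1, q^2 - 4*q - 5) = 1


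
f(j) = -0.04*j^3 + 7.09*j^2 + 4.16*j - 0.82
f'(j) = -0.12*j^2 + 14.18*j + 4.16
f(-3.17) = 58.51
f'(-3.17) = -42.00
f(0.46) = 2.59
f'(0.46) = 10.66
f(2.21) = 42.57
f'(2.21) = 34.91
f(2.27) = 44.69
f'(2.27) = 35.73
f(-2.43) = 31.51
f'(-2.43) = -31.01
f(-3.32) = 64.98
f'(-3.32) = -44.24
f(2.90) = 69.90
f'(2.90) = 44.27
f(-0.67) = -0.41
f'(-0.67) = -5.39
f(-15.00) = 1667.03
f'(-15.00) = -235.54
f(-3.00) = 51.59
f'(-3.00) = -39.46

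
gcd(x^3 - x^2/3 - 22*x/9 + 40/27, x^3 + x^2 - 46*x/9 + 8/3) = x^2 - 2*x + 8/9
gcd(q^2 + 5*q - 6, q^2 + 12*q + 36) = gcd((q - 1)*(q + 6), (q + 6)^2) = q + 6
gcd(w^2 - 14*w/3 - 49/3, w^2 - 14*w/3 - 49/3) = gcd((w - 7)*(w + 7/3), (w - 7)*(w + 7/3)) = w^2 - 14*w/3 - 49/3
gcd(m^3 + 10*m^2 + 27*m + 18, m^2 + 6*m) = m + 6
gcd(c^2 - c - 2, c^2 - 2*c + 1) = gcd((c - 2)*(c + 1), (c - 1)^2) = 1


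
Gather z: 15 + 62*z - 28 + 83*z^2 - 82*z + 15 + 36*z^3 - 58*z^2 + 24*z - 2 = 36*z^3 + 25*z^2 + 4*z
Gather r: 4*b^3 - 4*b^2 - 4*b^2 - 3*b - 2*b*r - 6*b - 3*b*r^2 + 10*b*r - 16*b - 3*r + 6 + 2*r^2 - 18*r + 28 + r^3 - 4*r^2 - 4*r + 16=4*b^3 - 8*b^2 - 25*b + r^3 + r^2*(-3*b - 2) + r*(8*b - 25) + 50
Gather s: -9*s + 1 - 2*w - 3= -9*s - 2*w - 2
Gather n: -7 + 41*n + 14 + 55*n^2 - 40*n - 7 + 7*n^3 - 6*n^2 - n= 7*n^3 + 49*n^2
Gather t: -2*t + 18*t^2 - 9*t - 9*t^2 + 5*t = 9*t^2 - 6*t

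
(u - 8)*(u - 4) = u^2 - 12*u + 32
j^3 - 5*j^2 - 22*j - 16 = (j - 8)*(j + 1)*(j + 2)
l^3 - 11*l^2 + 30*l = l*(l - 6)*(l - 5)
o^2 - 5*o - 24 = (o - 8)*(o + 3)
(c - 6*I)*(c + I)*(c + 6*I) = c^3 + I*c^2 + 36*c + 36*I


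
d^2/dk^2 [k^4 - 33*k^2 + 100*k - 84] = 12*k^2 - 66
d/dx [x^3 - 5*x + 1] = 3*x^2 - 5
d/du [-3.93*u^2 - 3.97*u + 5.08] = -7.86*u - 3.97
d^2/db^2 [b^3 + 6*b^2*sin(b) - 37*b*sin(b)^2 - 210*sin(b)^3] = -6*b^2*sin(b) + 24*b*cos(b) - 74*b*cos(2*b) + 6*b + 339*sin(b)/2 - 74*sin(2*b) - 945*sin(3*b)/2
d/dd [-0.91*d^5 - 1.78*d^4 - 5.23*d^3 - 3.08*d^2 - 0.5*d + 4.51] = -4.55*d^4 - 7.12*d^3 - 15.69*d^2 - 6.16*d - 0.5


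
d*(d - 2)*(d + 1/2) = d^3 - 3*d^2/2 - d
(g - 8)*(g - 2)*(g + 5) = g^3 - 5*g^2 - 34*g + 80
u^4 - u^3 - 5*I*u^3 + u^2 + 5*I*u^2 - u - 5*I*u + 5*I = (u - 5*I)*(u + I)*(-I*u + I)*(I*u + 1)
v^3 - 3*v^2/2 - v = v*(v - 2)*(v + 1/2)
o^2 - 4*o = o*(o - 4)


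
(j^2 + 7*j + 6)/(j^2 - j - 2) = (j + 6)/(j - 2)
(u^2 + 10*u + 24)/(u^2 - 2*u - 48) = (u + 4)/(u - 8)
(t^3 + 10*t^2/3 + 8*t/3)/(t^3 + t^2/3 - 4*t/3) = (t + 2)/(t - 1)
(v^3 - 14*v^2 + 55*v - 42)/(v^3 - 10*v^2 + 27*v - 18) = (v - 7)/(v - 3)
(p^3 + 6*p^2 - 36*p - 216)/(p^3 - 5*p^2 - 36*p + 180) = (p + 6)/(p - 5)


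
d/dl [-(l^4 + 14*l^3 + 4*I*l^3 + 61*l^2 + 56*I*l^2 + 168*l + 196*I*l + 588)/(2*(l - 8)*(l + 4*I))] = (-l^5 + l^4*(5 - 8*I) + l^3*(128 + 40*I) + l^2*(248 + 872*I) + l*(-1204 + 1952*I) - 5488 + 3864*I)/(l^4 + l^3*(-16 + 8*I) + l^2*(48 - 128*I) + l*(256 + 512*I) - 1024)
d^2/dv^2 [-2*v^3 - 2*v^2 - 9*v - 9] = -12*v - 4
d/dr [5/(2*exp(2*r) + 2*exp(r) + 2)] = (-5*exp(r) - 5/2)*exp(r)/(exp(2*r) + exp(r) + 1)^2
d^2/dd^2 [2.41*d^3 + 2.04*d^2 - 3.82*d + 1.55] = 14.46*d + 4.08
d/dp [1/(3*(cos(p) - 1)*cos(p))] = (-sin(p)/cos(p)^2 + 2*tan(p))/(3*(cos(p) - 1)^2)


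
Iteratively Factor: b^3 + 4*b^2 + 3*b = (b + 1)*(b^2 + 3*b) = (b + 1)*(b + 3)*(b)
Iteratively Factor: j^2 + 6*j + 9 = (j + 3)*(j + 3)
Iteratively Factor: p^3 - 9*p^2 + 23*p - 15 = (p - 1)*(p^2 - 8*p + 15) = (p - 5)*(p - 1)*(p - 3)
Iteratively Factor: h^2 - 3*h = (h - 3)*(h)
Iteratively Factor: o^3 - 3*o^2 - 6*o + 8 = (o - 4)*(o^2 + o - 2) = (o - 4)*(o - 1)*(o + 2)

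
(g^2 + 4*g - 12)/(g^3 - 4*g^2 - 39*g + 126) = (g - 2)/(g^2 - 10*g + 21)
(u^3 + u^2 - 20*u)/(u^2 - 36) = u*(u^2 + u - 20)/(u^2 - 36)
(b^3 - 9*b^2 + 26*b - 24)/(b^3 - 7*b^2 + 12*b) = (b - 2)/b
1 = 1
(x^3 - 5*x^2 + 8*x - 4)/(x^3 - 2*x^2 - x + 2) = (x - 2)/(x + 1)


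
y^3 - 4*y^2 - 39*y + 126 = (y - 7)*(y - 3)*(y + 6)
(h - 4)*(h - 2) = h^2 - 6*h + 8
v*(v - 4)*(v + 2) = v^3 - 2*v^2 - 8*v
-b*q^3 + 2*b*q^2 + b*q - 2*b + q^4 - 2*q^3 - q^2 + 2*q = (-b + q)*(q - 2)*(q - 1)*(q + 1)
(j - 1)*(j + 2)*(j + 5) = j^3 + 6*j^2 + 3*j - 10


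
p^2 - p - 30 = (p - 6)*(p + 5)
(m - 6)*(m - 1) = m^2 - 7*m + 6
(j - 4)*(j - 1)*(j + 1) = j^3 - 4*j^2 - j + 4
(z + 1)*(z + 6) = z^2 + 7*z + 6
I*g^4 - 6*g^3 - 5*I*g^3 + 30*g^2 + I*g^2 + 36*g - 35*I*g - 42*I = (g - 6)*(g - I)*(g + 7*I)*(I*g + I)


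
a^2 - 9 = (a - 3)*(a + 3)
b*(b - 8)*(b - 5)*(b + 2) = b^4 - 11*b^3 + 14*b^2 + 80*b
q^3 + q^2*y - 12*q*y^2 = q*(q - 3*y)*(q + 4*y)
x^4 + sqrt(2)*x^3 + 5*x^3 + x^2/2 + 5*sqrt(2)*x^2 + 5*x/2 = x*(x + 5)*(x + sqrt(2)/2)^2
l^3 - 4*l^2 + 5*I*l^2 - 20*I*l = l*(l - 4)*(l + 5*I)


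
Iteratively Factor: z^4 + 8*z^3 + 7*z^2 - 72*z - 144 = (z - 3)*(z^3 + 11*z^2 + 40*z + 48) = (z - 3)*(z + 4)*(z^2 + 7*z + 12) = (z - 3)*(z + 4)^2*(z + 3)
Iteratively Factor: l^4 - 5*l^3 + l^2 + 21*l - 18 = (l - 3)*(l^3 - 2*l^2 - 5*l + 6) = (l - 3)^2*(l^2 + l - 2) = (l - 3)^2*(l + 2)*(l - 1)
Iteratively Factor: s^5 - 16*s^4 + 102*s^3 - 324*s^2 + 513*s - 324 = (s - 4)*(s^4 - 12*s^3 + 54*s^2 - 108*s + 81) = (s - 4)*(s - 3)*(s^3 - 9*s^2 + 27*s - 27) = (s - 4)*(s - 3)^2*(s^2 - 6*s + 9) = (s - 4)*(s - 3)^3*(s - 3)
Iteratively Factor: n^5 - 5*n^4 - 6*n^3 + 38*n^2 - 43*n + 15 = (n - 5)*(n^4 - 6*n^2 + 8*n - 3) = (n - 5)*(n - 1)*(n^3 + n^2 - 5*n + 3) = (n - 5)*(n - 1)*(n + 3)*(n^2 - 2*n + 1) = (n - 5)*(n - 1)^2*(n + 3)*(n - 1)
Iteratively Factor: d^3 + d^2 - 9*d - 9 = (d + 3)*(d^2 - 2*d - 3) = (d + 1)*(d + 3)*(d - 3)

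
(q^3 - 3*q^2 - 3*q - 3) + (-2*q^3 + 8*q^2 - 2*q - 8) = -q^3 + 5*q^2 - 5*q - 11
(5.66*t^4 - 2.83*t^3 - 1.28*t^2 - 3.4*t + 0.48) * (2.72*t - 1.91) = 15.3952*t^5 - 18.5082*t^4 + 1.9237*t^3 - 6.8032*t^2 + 7.7996*t - 0.9168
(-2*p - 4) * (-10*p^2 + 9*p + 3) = 20*p^3 + 22*p^2 - 42*p - 12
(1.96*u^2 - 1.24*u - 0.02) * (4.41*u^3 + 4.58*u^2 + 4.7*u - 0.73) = 8.6436*u^5 + 3.5084*u^4 + 3.4446*u^3 - 7.3504*u^2 + 0.8112*u + 0.0146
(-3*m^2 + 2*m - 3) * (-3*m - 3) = 9*m^3 + 3*m^2 + 3*m + 9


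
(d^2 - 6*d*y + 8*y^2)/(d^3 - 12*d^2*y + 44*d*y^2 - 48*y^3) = 1/(d - 6*y)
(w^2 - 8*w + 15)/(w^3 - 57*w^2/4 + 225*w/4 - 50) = 4*(w - 3)/(4*w^2 - 37*w + 40)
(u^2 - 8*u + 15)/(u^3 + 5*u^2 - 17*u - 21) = (u - 5)/(u^2 + 8*u + 7)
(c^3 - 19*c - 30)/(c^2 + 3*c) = c - 3 - 10/c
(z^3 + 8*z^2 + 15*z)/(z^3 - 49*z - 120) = z/(z - 8)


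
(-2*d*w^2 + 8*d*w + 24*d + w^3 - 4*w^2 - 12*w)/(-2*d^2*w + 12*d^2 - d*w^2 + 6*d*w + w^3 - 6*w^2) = (w + 2)/(d + w)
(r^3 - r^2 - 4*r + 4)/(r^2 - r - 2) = (r^2 + r - 2)/(r + 1)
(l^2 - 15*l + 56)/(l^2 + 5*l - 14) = (l^2 - 15*l + 56)/(l^2 + 5*l - 14)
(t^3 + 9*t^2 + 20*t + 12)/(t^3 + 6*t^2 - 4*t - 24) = (t + 1)/(t - 2)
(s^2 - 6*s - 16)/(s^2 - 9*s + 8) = (s + 2)/(s - 1)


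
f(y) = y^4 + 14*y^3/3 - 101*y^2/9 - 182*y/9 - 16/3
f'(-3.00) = 65.11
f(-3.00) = -90.67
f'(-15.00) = -10033.56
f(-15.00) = 32648.00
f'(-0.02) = -19.77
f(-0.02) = -4.93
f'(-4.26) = 20.22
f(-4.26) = -154.28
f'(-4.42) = 7.09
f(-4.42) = -156.49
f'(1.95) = 18.91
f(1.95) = -38.38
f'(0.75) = -27.49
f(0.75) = -24.53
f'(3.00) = 146.44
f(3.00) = 40.00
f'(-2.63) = 62.88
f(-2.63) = -66.82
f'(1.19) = -20.37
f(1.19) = -35.42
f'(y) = 4*y^3 + 14*y^2 - 202*y/9 - 182/9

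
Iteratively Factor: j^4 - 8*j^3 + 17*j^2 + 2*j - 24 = (j + 1)*(j^3 - 9*j^2 + 26*j - 24) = (j - 2)*(j + 1)*(j^2 - 7*j + 12) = (j - 4)*(j - 2)*(j + 1)*(j - 3)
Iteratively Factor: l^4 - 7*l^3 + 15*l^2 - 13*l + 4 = (l - 4)*(l^3 - 3*l^2 + 3*l - 1) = (l - 4)*(l - 1)*(l^2 - 2*l + 1) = (l - 4)*(l - 1)^2*(l - 1)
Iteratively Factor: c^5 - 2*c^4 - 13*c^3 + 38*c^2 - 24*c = (c - 2)*(c^4 - 13*c^2 + 12*c) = (c - 3)*(c - 2)*(c^3 + 3*c^2 - 4*c) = c*(c - 3)*(c - 2)*(c^2 + 3*c - 4) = c*(c - 3)*(c - 2)*(c + 4)*(c - 1)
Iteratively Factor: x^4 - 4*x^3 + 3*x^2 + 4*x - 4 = (x - 2)*(x^3 - 2*x^2 - x + 2) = (x - 2)^2*(x^2 - 1) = (x - 2)^2*(x + 1)*(x - 1)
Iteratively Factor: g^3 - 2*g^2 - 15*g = (g + 3)*(g^2 - 5*g) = (g - 5)*(g + 3)*(g)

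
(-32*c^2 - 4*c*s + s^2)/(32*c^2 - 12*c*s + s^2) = (4*c + s)/(-4*c + s)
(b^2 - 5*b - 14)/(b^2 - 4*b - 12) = (b - 7)/(b - 6)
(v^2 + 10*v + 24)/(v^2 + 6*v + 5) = (v^2 + 10*v + 24)/(v^2 + 6*v + 5)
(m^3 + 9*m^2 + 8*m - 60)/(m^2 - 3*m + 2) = (m^2 + 11*m + 30)/(m - 1)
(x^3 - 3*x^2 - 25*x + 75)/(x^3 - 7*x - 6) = (x^2 - 25)/(x^2 + 3*x + 2)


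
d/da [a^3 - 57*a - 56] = 3*a^2 - 57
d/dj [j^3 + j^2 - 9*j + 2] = 3*j^2 + 2*j - 9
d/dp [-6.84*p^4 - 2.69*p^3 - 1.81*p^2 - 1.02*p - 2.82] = -27.36*p^3 - 8.07*p^2 - 3.62*p - 1.02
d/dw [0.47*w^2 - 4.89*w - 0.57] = 0.94*w - 4.89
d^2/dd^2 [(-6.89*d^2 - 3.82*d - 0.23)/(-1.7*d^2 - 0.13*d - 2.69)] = (19.03422*d^3 - 185.05962*d^2 - 104.50818*d + 94.945944)/(4.913*d^6 + 1.1271*d^5 + 23.40849*d^4 + 3.569137*d^3 + 37.040493*d^2 + 2.822079*d + 19.465109)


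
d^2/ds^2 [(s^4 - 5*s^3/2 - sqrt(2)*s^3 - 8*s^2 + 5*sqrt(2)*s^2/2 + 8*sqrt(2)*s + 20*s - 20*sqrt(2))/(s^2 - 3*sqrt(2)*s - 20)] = 2*(s^6 - 9*sqrt(2)*s^5 - 6*s^4 - 60*s^3 + 426*sqrt(2)*s^3 - 360*sqrt(2)*s^2 + 1560*s^2 - 1440*s - 720*sqrt(2)*s - 4160 - 960*sqrt(2))/(s^6 - 9*sqrt(2)*s^5 - 6*s^4 + 306*sqrt(2)*s^3 + 120*s^2 - 3600*sqrt(2)*s - 8000)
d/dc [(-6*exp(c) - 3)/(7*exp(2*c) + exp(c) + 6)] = 3*((2*exp(c) + 1)*(14*exp(c) + 1) - 14*exp(2*c) - 2*exp(c) - 12)*exp(c)/(7*exp(2*c) + exp(c) + 6)^2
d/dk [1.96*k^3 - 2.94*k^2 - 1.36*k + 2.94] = 5.88*k^2 - 5.88*k - 1.36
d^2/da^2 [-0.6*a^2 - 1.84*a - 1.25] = -1.20000000000000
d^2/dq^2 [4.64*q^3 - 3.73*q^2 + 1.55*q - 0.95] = 27.84*q - 7.46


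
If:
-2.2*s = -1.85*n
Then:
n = 1.18918918918919*s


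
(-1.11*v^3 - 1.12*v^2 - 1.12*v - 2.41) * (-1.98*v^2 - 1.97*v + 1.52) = 2.1978*v^5 + 4.4043*v^4 + 2.7368*v^3 + 5.2758*v^2 + 3.0453*v - 3.6632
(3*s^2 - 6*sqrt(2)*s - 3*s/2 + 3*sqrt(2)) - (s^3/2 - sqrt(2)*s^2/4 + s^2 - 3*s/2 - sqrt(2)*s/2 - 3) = -s^3/2 + sqrt(2)*s^2/4 + 2*s^2 - 11*sqrt(2)*s/2 + 3 + 3*sqrt(2)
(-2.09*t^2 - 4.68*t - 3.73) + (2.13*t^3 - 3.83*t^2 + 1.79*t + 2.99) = 2.13*t^3 - 5.92*t^2 - 2.89*t - 0.74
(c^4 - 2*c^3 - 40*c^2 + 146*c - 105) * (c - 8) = c^5 - 10*c^4 - 24*c^3 + 466*c^2 - 1273*c + 840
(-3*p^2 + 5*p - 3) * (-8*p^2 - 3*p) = 24*p^4 - 31*p^3 + 9*p^2 + 9*p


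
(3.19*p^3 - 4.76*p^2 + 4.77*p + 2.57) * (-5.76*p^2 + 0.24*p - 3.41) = -18.3744*p^5 + 28.1832*p^4 - 39.4955*p^3 + 2.5732*p^2 - 15.6489*p - 8.7637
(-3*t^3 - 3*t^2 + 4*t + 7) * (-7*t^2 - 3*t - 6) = 21*t^5 + 30*t^4 - t^3 - 43*t^2 - 45*t - 42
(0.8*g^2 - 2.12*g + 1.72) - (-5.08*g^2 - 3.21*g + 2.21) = 5.88*g^2 + 1.09*g - 0.49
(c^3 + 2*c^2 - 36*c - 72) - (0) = c^3 + 2*c^2 - 36*c - 72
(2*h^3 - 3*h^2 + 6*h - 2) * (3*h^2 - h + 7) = 6*h^5 - 11*h^4 + 35*h^3 - 33*h^2 + 44*h - 14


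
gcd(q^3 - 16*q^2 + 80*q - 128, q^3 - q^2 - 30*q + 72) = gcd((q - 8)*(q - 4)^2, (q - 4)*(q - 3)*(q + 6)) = q - 4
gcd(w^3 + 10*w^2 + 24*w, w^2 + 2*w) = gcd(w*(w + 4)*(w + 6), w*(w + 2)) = w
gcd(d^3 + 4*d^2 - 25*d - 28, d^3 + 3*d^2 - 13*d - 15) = d + 1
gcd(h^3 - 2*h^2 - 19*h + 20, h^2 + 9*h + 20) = h + 4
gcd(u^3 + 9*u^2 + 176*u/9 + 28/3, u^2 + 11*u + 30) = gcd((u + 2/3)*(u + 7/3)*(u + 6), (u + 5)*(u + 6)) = u + 6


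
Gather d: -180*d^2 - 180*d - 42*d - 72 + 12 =-180*d^2 - 222*d - 60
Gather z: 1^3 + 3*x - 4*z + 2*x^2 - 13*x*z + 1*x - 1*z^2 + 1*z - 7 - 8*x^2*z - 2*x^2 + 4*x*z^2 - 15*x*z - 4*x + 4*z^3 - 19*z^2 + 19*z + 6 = 4*z^3 + z^2*(4*x - 20) + z*(-8*x^2 - 28*x + 16)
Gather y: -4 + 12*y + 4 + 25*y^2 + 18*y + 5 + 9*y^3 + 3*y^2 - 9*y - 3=9*y^3 + 28*y^2 + 21*y + 2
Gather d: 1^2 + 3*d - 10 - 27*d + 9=-24*d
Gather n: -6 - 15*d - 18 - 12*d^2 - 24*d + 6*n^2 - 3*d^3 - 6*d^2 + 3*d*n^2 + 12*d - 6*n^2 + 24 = -3*d^3 - 18*d^2 + 3*d*n^2 - 27*d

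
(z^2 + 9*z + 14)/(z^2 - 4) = (z + 7)/(z - 2)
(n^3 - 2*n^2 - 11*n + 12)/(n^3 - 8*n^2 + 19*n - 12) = (n + 3)/(n - 3)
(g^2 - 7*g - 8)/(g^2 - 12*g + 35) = (g^2 - 7*g - 8)/(g^2 - 12*g + 35)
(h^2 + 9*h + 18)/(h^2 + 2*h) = (h^2 + 9*h + 18)/(h*(h + 2))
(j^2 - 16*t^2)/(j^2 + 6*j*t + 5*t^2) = (j^2 - 16*t^2)/(j^2 + 6*j*t + 5*t^2)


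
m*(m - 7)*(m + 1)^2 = m^4 - 5*m^3 - 13*m^2 - 7*m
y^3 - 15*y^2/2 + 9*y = y*(y - 6)*(y - 3/2)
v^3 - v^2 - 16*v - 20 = (v - 5)*(v + 2)^2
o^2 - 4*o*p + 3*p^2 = (o - 3*p)*(o - p)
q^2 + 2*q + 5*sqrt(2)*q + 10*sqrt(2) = (q + 2)*(q + 5*sqrt(2))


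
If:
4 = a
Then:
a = 4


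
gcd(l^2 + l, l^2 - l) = l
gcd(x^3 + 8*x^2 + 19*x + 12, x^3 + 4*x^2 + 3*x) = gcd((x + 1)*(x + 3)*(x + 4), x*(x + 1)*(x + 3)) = x^2 + 4*x + 3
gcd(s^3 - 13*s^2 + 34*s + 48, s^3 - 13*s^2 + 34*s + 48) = s^3 - 13*s^2 + 34*s + 48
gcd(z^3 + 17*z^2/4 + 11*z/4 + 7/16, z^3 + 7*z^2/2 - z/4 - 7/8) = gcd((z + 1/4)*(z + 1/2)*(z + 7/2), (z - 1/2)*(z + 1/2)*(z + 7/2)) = z^2 + 4*z + 7/4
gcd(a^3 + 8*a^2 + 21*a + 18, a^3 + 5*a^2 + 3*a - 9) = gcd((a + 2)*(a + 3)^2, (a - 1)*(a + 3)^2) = a^2 + 6*a + 9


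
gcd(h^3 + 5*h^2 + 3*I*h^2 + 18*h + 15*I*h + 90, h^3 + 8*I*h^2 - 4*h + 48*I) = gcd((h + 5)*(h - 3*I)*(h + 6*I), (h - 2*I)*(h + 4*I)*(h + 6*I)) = h + 6*I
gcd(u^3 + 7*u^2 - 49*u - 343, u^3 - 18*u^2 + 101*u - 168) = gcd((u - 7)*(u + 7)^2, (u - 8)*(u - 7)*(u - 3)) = u - 7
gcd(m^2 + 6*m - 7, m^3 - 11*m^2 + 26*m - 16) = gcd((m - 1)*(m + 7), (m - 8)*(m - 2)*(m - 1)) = m - 1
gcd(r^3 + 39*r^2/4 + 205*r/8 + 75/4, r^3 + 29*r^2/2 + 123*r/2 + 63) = r + 6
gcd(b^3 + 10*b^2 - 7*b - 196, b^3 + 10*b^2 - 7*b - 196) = b^3 + 10*b^2 - 7*b - 196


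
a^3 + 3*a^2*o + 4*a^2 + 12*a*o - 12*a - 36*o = (a - 2)*(a + 6)*(a + 3*o)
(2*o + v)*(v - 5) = 2*o*v - 10*o + v^2 - 5*v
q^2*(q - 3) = q^3 - 3*q^2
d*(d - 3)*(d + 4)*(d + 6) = d^4 + 7*d^3 - 6*d^2 - 72*d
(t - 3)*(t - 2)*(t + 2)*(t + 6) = t^4 + 3*t^3 - 22*t^2 - 12*t + 72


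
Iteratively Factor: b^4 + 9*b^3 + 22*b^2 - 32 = (b + 4)*(b^3 + 5*b^2 + 2*b - 8) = (b + 4)^2*(b^2 + b - 2) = (b - 1)*(b + 4)^2*(b + 2)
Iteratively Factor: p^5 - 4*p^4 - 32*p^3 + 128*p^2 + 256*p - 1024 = (p - 4)*(p^4 - 32*p^2 + 256) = (p - 4)^2*(p^3 + 4*p^2 - 16*p - 64) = (p - 4)^2*(p + 4)*(p^2 - 16) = (p - 4)^3*(p + 4)*(p + 4)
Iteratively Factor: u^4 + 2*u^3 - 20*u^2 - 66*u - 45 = (u - 5)*(u^3 + 7*u^2 + 15*u + 9) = (u - 5)*(u + 1)*(u^2 + 6*u + 9) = (u - 5)*(u + 1)*(u + 3)*(u + 3)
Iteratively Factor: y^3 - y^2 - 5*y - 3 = (y + 1)*(y^2 - 2*y - 3) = (y - 3)*(y + 1)*(y + 1)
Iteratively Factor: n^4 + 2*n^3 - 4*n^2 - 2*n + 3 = (n + 3)*(n^3 - n^2 - n + 1) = (n - 1)*(n + 3)*(n^2 - 1) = (n - 1)*(n + 1)*(n + 3)*(n - 1)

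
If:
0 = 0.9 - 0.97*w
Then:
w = 0.93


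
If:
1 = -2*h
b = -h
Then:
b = 1/2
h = -1/2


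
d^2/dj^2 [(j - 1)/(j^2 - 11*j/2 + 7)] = 4*((13 - 6*j)*(2*j^2 - 11*j + 14) + (j - 1)*(4*j - 11)^2)/(2*j^2 - 11*j + 14)^3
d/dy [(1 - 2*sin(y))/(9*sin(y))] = -cos(y)/(9*sin(y)^2)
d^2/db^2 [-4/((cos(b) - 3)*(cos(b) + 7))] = 4*(4*sin(b)^4 - 102*sin(b)^2 + 69*cos(b) + 3*cos(3*b) + 24)/((cos(b) - 3)^3*(cos(b) + 7)^3)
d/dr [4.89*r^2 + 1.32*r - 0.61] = 9.78*r + 1.32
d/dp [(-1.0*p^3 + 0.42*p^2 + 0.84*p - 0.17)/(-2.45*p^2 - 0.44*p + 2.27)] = (2.45*p^4 + 0.88*p^3 - 4.9368*p^2 + 1.0738*p + 1.832)/(6.0025*p^4 + 2.156*p^3 - 10.9294*p^2 - 1.9976*p + 5.1529)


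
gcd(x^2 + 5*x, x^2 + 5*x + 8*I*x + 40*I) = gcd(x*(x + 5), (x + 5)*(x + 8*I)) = x + 5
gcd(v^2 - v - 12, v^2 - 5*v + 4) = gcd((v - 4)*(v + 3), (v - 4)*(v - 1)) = v - 4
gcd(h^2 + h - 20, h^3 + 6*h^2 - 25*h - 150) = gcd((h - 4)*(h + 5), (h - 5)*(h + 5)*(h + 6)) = h + 5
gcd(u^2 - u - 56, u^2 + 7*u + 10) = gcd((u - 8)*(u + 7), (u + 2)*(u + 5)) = 1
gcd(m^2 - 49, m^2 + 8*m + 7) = m + 7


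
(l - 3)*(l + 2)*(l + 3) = l^3 + 2*l^2 - 9*l - 18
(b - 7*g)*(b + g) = b^2 - 6*b*g - 7*g^2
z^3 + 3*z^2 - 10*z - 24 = (z - 3)*(z + 2)*(z + 4)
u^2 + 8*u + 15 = (u + 3)*(u + 5)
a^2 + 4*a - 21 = (a - 3)*(a + 7)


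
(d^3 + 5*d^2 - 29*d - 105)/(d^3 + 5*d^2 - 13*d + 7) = (d^2 - 2*d - 15)/(d^2 - 2*d + 1)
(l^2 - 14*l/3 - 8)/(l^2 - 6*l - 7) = (-l^2 + 14*l/3 + 8)/(-l^2 + 6*l + 7)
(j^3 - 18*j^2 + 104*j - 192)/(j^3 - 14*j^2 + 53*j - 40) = (j^2 - 10*j + 24)/(j^2 - 6*j + 5)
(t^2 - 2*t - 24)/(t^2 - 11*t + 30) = (t + 4)/(t - 5)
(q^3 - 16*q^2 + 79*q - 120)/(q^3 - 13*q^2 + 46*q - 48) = (q - 5)/(q - 2)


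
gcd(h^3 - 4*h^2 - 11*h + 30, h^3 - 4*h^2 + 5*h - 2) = h - 2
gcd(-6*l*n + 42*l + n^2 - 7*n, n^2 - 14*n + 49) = n - 7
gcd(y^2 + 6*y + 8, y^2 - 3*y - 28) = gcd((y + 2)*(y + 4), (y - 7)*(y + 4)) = y + 4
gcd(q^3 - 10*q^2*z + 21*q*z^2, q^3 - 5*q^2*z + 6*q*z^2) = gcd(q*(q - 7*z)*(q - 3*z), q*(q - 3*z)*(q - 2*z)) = -q^2 + 3*q*z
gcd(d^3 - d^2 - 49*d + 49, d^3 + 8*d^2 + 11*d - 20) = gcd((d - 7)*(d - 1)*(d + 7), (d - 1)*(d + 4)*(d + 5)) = d - 1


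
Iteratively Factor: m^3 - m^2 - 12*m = (m)*(m^2 - m - 12) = m*(m - 4)*(m + 3)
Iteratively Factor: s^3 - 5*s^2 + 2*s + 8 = (s - 2)*(s^2 - 3*s - 4) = (s - 4)*(s - 2)*(s + 1)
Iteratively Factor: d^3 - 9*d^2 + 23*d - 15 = (d - 1)*(d^2 - 8*d + 15) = (d - 3)*(d - 1)*(d - 5)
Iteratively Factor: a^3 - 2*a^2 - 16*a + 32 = (a + 4)*(a^2 - 6*a + 8) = (a - 4)*(a + 4)*(a - 2)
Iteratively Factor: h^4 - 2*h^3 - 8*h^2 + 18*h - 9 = (h - 3)*(h^3 + h^2 - 5*h + 3) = (h - 3)*(h + 3)*(h^2 - 2*h + 1) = (h - 3)*(h - 1)*(h + 3)*(h - 1)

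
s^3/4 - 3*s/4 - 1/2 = (s/4 + 1/4)*(s - 2)*(s + 1)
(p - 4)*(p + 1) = p^2 - 3*p - 4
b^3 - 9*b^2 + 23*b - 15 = (b - 5)*(b - 3)*(b - 1)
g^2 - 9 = (g - 3)*(g + 3)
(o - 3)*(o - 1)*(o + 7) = o^3 + 3*o^2 - 25*o + 21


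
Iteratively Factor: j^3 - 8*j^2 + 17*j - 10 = (j - 2)*(j^2 - 6*j + 5) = (j - 5)*(j - 2)*(j - 1)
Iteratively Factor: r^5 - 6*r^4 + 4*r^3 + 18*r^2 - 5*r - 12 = (r + 1)*(r^4 - 7*r^3 + 11*r^2 + 7*r - 12) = (r - 3)*(r + 1)*(r^3 - 4*r^2 - r + 4) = (r - 4)*(r - 3)*(r + 1)*(r^2 - 1) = (r - 4)*(r - 3)*(r - 1)*(r + 1)*(r + 1)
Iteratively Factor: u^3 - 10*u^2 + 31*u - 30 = (u - 3)*(u^2 - 7*u + 10) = (u - 3)*(u - 2)*(u - 5)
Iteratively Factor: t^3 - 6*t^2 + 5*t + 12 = (t - 4)*(t^2 - 2*t - 3) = (t - 4)*(t - 3)*(t + 1)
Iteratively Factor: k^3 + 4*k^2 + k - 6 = (k - 1)*(k^2 + 5*k + 6) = (k - 1)*(k + 3)*(k + 2)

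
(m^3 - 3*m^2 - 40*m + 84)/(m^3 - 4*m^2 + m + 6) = (m^2 - m - 42)/(m^2 - 2*m - 3)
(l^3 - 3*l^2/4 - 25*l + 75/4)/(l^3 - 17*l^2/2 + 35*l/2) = (4*l^2 + 17*l - 15)/(2*l*(2*l - 7))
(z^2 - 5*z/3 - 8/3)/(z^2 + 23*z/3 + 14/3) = (3*z^2 - 5*z - 8)/(3*z^2 + 23*z + 14)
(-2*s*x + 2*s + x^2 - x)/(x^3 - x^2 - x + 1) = (-2*s + x)/(x^2 - 1)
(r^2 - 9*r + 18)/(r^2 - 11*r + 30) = (r - 3)/(r - 5)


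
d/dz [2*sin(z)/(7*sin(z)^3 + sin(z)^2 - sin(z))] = -2*(14*sin(z) + 1)*cos(z)/(7*sin(z)^2 + sin(z) - 1)^2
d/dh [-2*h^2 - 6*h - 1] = -4*h - 6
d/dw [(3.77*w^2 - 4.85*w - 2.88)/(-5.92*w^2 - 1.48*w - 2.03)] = (-34.2916*w^2 - 49.4054*w + 5.5831)/(35.0464*w^4 + 17.5232*w^3 + 26.2256*w^2 + 6.0088*w + 4.1209)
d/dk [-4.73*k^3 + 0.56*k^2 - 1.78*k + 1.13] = -14.19*k^2 + 1.12*k - 1.78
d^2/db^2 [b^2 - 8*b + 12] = 2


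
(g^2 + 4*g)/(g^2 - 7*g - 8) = g*(g + 4)/(g^2 - 7*g - 8)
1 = 1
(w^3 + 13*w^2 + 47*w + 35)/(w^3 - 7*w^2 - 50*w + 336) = (w^2 + 6*w + 5)/(w^2 - 14*w + 48)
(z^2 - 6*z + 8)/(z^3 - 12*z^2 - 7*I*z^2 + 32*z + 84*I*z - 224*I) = (z - 2)/(z^2 - z*(8 + 7*I) + 56*I)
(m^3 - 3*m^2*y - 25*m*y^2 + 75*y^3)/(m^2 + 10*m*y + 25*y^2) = (m^2 - 8*m*y + 15*y^2)/(m + 5*y)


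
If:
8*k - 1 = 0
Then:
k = 1/8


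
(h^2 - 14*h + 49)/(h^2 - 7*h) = (h - 7)/h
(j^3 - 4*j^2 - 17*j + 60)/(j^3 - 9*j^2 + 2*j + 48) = (j^2 - j - 20)/(j^2 - 6*j - 16)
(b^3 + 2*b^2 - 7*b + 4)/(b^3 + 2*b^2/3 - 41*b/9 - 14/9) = 9*(b^3 + 2*b^2 - 7*b + 4)/(9*b^3 + 6*b^2 - 41*b - 14)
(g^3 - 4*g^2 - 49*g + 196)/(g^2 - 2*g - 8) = (g^2 - 49)/(g + 2)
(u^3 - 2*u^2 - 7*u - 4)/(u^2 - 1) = (u^2 - 3*u - 4)/(u - 1)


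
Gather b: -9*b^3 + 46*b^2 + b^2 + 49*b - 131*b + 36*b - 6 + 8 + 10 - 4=-9*b^3 + 47*b^2 - 46*b + 8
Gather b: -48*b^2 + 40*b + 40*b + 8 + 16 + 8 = -48*b^2 + 80*b + 32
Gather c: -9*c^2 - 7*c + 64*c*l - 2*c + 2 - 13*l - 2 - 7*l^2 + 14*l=-9*c^2 + c*(64*l - 9) - 7*l^2 + l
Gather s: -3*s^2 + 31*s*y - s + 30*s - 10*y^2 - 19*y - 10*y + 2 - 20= -3*s^2 + s*(31*y + 29) - 10*y^2 - 29*y - 18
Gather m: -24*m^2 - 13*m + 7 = -24*m^2 - 13*m + 7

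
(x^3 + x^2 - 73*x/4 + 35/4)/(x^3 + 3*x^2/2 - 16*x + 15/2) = (x - 7/2)/(x - 3)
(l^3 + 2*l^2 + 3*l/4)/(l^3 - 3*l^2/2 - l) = (l + 3/2)/(l - 2)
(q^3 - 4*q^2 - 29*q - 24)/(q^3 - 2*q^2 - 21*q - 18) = (q - 8)/(q - 6)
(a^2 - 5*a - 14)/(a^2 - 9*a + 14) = (a + 2)/(a - 2)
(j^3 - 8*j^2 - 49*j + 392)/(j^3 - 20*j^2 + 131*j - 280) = (j + 7)/(j - 5)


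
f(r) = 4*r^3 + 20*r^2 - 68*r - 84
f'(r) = 12*r^2 + 40*r - 68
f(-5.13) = 251.16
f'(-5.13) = 42.60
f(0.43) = -109.22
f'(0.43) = -48.58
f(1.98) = -109.18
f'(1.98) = 58.24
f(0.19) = -96.17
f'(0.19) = -59.97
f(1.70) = -122.15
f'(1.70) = 34.68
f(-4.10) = 255.32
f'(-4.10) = -30.28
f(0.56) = -115.11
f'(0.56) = -41.84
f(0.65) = -118.65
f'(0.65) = -36.93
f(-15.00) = -8064.00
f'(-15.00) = 2032.00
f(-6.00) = 180.00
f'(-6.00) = 124.00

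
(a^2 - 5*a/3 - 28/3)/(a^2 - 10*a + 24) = (a + 7/3)/(a - 6)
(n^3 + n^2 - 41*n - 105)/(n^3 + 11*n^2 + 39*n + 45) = (n - 7)/(n + 3)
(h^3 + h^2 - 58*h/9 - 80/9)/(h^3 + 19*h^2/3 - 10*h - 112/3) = (h + 5/3)/(h + 7)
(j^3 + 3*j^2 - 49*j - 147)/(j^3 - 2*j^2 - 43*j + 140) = (j^2 - 4*j - 21)/(j^2 - 9*j + 20)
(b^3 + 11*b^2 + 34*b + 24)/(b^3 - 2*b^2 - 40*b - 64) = (b^2 + 7*b + 6)/(b^2 - 6*b - 16)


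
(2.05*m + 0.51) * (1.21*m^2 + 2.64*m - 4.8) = 2.4805*m^3 + 6.0291*m^2 - 8.4936*m - 2.448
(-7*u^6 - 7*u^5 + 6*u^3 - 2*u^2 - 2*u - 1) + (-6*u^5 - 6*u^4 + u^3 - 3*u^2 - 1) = -7*u^6 - 13*u^5 - 6*u^4 + 7*u^3 - 5*u^2 - 2*u - 2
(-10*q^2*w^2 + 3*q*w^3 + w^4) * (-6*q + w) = 60*q^3*w^2 - 28*q^2*w^3 - 3*q*w^4 + w^5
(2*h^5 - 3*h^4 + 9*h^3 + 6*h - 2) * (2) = 4*h^5 - 6*h^4 + 18*h^3 + 12*h - 4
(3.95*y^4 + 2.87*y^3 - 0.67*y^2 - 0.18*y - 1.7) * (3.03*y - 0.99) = 11.9685*y^5 + 4.7856*y^4 - 4.8714*y^3 + 0.1179*y^2 - 4.9728*y + 1.683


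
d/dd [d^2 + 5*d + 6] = 2*d + 5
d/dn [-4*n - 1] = -4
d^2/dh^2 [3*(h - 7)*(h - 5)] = 6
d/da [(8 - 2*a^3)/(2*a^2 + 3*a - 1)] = 2*(-3*a^2*(2*a^2 + 3*a - 1) + (4*a + 3)*(a^3 - 4))/(2*a^2 + 3*a - 1)^2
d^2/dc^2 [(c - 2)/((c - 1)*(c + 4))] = 2*(c^3 - 6*c^2 - 6*c - 14)/(c^6 + 9*c^5 + 15*c^4 - 45*c^3 - 60*c^2 + 144*c - 64)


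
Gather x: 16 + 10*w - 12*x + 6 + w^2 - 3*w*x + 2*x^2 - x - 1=w^2 + 10*w + 2*x^2 + x*(-3*w - 13) + 21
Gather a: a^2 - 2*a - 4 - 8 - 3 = a^2 - 2*a - 15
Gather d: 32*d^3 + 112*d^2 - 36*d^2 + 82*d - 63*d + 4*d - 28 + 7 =32*d^3 + 76*d^2 + 23*d - 21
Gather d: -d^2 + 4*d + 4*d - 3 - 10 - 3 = -d^2 + 8*d - 16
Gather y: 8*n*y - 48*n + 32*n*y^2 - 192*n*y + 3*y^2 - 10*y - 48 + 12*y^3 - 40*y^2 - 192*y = -48*n + 12*y^3 + y^2*(32*n - 37) + y*(-184*n - 202) - 48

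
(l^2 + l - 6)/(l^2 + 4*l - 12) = (l + 3)/(l + 6)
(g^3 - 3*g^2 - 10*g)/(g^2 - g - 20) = g*(g + 2)/(g + 4)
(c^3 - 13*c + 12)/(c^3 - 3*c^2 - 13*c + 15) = (c^2 + c - 12)/(c^2 - 2*c - 15)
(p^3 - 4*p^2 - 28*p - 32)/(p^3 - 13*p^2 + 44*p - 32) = (p^2 + 4*p + 4)/(p^2 - 5*p + 4)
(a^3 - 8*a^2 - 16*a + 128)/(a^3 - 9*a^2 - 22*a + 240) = (a^2 - 16)/(a^2 - a - 30)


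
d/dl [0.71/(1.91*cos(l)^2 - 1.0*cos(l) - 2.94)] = (2.7122*cos(l) - 0.71)*sin(l)/(-1.91*cos(l)^2 + 1.0*cos(l) + 2.94)^2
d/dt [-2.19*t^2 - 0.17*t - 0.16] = -4.38*t - 0.17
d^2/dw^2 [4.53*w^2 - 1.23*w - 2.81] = 9.06000000000000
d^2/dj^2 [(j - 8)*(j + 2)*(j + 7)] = 6*j + 2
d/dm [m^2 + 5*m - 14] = 2*m + 5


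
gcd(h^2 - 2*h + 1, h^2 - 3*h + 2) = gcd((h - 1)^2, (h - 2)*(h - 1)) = h - 1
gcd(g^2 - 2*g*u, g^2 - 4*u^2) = -g + 2*u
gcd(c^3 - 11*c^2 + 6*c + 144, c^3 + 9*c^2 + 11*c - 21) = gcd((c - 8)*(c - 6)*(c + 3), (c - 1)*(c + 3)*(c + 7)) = c + 3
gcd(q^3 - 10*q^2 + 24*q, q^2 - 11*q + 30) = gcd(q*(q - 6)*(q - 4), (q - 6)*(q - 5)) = q - 6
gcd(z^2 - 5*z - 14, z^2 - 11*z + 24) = 1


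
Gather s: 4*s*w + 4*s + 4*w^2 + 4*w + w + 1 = s*(4*w + 4) + 4*w^2 + 5*w + 1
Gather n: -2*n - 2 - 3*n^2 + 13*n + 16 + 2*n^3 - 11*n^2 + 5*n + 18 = 2*n^3 - 14*n^2 + 16*n + 32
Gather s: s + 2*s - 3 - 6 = 3*s - 9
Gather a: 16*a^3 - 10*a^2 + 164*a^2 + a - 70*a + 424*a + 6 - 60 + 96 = 16*a^3 + 154*a^2 + 355*a + 42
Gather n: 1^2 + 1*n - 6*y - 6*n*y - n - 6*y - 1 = -6*n*y - 12*y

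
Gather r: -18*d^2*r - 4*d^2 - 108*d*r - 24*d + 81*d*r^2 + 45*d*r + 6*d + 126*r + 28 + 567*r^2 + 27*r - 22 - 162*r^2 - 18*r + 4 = -4*d^2 - 18*d + r^2*(81*d + 405) + r*(-18*d^2 - 63*d + 135) + 10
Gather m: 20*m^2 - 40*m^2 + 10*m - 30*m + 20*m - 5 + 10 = 5 - 20*m^2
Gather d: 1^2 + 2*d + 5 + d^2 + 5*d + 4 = d^2 + 7*d + 10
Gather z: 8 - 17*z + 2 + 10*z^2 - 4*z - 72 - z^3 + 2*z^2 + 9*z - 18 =-z^3 + 12*z^2 - 12*z - 80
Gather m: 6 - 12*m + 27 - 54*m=33 - 66*m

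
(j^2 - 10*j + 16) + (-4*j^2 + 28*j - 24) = -3*j^2 + 18*j - 8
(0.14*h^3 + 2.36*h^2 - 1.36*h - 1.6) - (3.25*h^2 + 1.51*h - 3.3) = 0.14*h^3 - 0.89*h^2 - 2.87*h + 1.7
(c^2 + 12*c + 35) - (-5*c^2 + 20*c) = 6*c^2 - 8*c + 35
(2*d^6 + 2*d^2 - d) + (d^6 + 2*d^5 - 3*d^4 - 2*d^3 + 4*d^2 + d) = 3*d^6 + 2*d^5 - 3*d^4 - 2*d^3 + 6*d^2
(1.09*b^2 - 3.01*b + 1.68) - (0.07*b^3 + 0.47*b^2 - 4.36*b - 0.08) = -0.07*b^3 + 0.62*b^2 + 1.35*b + 1.76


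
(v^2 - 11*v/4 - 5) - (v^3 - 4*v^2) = -v^3 + 5*v^2 - 11*v/4 - 5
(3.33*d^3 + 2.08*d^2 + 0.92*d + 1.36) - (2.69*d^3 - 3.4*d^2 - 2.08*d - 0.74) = 0.64*d^3 + 5.48*d^2 + 3.0*d + 2.1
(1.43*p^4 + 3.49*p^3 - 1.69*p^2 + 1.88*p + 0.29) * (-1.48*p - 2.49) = -2.1164*p^5 - 8.7259*p^4 - 6.1889*p^3 + 1.4257*p^2 - 5.1104*p - 0.7221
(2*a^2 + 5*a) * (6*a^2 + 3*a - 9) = 12*a^4 + 36*a^3 - 3*a^2 - 45*a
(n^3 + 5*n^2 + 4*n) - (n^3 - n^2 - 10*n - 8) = 6*n^2 + 14*n + 8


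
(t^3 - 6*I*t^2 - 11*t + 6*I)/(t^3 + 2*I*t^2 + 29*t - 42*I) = (t - I)/(t + 7*I)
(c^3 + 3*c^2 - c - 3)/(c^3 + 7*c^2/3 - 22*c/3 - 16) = 3*(c^2 - 1)/(3*c^2 - 2*c - 16)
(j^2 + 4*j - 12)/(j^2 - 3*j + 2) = (j + 6)/(j - 1)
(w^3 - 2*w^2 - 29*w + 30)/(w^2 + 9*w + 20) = (w^2 - 7*w + 6)/(w + 4)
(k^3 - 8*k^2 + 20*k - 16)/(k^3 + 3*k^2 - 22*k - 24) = (k^2 - 4*k + 4)/(k^2 + 7*k + 6)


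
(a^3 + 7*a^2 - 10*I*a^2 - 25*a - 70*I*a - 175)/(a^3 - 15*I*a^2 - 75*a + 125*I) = (a + 7)/(a - 5*I)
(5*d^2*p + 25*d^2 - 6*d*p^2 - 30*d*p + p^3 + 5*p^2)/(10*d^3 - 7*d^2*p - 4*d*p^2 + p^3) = (p + 5)/(2*d + p)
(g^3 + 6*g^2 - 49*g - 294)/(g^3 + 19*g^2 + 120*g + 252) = (g - 7)/(g + 6)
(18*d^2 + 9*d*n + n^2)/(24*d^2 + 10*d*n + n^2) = (3*d + n)/(4*d + n)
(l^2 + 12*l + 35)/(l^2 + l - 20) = (l + 7)/(l - 4)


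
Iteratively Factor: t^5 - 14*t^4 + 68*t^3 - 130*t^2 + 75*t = (t - 1)*(t^4 - 13*t^3 + 55*t^2 - 75*t) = (t - 5)*(t - 1)*(t^3 - 8*t^2 + 15*t) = (t - 5)*(t - 3)*(t - 1)*(t^2 - 5*t) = (t - 5)^2*(t - 3)*(t - 1)*(t)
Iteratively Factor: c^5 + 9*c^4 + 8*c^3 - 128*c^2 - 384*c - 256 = (c - 4)*(c^4 + 13*c^3 + 60*c^2 + 112*c + 64) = (c - 4)*(c + 4)*(c^3 + 9*c^2 + 24*c + 16) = (c - 4)*(c + 4)^2*(c^2 + 5*c + 4) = (c - 4)*(c + 1)*(c + 4)^2*(c + 4)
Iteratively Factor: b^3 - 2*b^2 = (b)*(b^2 - 2*b) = b*(b - 2)*(b)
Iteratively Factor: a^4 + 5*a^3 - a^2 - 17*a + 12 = (a + 3)*(a^3 + 2*a^2 - 7*a + 4) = (a - 1)*(a + 3)*(a^2 + 3*a - 4) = (a - 1)*(a + 3)*(a + 4)*(a - 1)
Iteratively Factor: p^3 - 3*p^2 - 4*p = (p)*(p^2 - 3*p - 4) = p*(p + 1)*(p - 4)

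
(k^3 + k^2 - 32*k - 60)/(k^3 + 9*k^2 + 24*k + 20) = (k - 6)/(k + 2)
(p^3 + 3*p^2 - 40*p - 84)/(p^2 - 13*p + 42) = (p^2 + 9*p + 14)/(p - 7)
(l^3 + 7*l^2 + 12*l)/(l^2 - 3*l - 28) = l*(l + 3)/(l - 7)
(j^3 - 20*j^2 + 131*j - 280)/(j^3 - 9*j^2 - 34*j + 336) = (j - 5)/(j + 6)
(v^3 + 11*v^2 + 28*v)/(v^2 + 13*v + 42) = v*(v + 4)/(v + 6)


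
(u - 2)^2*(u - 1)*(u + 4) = u^4 - u^3 - 12*u^2 + 28*u - 16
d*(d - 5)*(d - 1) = d^3 - 6*d^2 + 5*d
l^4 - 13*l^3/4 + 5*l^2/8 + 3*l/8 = l*(l - 3)*(l - 1/2)*(l + 1/4)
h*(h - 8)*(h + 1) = h^3 - 7*h^2 - 8*h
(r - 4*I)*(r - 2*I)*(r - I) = r^3 - 7*I*r^2 - 14*r + 8*I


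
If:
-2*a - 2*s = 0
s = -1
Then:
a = 1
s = -1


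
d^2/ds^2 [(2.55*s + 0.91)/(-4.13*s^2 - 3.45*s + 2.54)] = (-(2.55*s + 0.91)*(8.26*s + 3.45)*(16.52*s + 6.9) + (63.189*s + 25.1116)*(4.13*s^2 + 3.45*s - 2.54))/(4.13*s^2 + 3.45*s - 2.54)^3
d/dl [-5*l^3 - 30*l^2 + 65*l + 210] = -15*l^2 - 60*l + 65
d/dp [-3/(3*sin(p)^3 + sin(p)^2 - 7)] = 3*(9*sin(p) + 2)*sin(p)*cos(p)/(3*sin(p)^3 + sin(p)^2 - 7)^2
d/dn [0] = 0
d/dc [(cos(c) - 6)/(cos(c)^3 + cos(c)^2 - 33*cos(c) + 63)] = (-11*cos(c) + cos(2*c) - 44)*sin(c)/((cos(c) - 3)^3*(cos(c) + 7)^2)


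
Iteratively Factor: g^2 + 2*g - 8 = (g + 4)*(g - 2)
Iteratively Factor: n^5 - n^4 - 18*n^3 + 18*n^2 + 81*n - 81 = (n + 3)*(n^4 - 4*n^3 - 6*n^2 + 36*n - 27) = (n - 3)*(n + 3)*(n^3 - n^2 - 9*n + 9) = (n - 3)^2*(n + 3)*(n^2 + 2*n - 3) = (n - 3)^2*(n - 1)*(n + 3)*(n + 3)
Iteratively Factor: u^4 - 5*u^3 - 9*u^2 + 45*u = (u)*(u^3 - 5*u^2 - 9*u + 45) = u*(u - 5)*(u^2 - 9) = u*(u - 5)*(u + 3)*(u - 3)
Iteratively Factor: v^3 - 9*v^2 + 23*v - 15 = (v - 5)*(v^2 - 4*v + 3) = (v - 5)*(v - 3)*(v - 1)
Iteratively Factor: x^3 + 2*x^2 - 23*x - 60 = (x - 5)*(x^2 + 7*x + 12) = (x - 5)*(x + 3)*(x + 4)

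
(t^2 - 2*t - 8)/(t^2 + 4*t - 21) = (t^2 - 2*t - 8)/(t^2 + 4*t - 21)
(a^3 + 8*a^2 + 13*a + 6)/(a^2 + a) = a + 7 + 6/a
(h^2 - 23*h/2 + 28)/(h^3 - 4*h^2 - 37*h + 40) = (h - 7/2)/(h^2 + 4*h - 5)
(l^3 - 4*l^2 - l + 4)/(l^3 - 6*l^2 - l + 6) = (l - 4)/(l - 6)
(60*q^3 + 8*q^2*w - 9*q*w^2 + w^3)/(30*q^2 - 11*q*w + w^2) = 2*q + w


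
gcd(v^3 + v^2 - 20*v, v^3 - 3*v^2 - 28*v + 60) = v + 5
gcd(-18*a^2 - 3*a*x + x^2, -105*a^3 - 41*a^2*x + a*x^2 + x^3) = 3*a + x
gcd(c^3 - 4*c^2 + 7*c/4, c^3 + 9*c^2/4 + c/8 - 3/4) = c - 1/2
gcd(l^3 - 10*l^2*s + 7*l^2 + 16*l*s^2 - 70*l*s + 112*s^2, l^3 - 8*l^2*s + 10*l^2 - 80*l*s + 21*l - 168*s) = -l^2 + 8*l*s - 7*l + 56*s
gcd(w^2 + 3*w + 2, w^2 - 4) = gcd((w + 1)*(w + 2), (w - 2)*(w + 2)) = w + 2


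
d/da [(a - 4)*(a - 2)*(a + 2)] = 3*a^2 - 8*a - 4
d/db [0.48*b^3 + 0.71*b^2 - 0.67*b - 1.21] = 1.44*b^2 + 1.42*b - 0.67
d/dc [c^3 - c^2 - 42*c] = 3*c^2 - 2*c - 42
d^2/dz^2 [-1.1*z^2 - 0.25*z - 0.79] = -2.20000000000000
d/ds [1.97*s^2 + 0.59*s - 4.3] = 3.94*s + 0.59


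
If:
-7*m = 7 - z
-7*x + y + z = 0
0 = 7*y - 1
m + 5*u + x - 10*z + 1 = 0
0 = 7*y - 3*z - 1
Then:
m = -1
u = -1/245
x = 1/49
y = 1/7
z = 0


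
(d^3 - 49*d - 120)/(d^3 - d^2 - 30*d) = (d^2 - 5*d - 24)/(d*(d - 6))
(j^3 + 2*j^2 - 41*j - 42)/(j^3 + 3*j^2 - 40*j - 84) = (j + 1)/(j + 2)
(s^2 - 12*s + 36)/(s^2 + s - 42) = (s - 6)/(s + 7)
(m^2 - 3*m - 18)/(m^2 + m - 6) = (m - 6)/(m - 2)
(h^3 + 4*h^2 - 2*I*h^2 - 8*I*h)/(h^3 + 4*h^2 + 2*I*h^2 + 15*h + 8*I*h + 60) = h*(h - 2*I)/(h^2 + 2*I*h + 15)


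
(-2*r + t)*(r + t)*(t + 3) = -2*r^2*t - 6*r^2 - r*t^2 - 3*r*t + t^3 + 3*t^2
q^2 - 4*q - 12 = (q - 6)*(q + 2)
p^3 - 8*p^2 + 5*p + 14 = (p - 7)*(p - 2)*(p + 1)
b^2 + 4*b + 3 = (b + 1)*(b + 3)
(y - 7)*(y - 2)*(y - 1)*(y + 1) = y^4 - 9*y^3 + 13*y^2 + 9*y - 14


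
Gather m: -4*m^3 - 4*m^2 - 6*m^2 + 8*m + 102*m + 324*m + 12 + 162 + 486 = -4*m^3 - 10*m^2 + 434*m + 660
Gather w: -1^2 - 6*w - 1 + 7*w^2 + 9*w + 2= 7*w^2 + 3*w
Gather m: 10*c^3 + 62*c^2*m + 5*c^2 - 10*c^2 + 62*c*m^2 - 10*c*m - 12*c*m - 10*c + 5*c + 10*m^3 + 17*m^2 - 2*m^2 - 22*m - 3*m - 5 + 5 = 10*c^3 - 5*c^2 - 5*c + 10*m^3 + m^2*(62*c + 15) + m*(62*c^2 - 22*c - 25)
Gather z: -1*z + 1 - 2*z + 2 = 3 - 3*z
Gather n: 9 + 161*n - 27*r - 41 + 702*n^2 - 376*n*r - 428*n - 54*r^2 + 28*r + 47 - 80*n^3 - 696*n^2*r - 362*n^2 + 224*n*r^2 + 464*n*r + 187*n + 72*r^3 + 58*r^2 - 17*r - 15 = -80*n^3 + n^2*(340 - 696*r) + n*(224*r^2 + 88*r - 80) + 72*r^3 + 4*r^2 - 16*r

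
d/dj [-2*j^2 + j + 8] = 1 - 4*j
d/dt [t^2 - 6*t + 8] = 2*t - 6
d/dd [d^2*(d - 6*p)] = 3*d*(d - 4*p)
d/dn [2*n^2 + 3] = 4*n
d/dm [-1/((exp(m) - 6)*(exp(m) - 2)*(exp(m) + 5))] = ((exp(m) - 6)*(exp(m) - 2) + (exp(m) - 6)*(exp(m) + 5) + (exp(m) - 2)*(exp(m) + 5))*exp(m)/((exp(m) - 6)^2*(exp(m) - 2)^2*(exp(m) + 5)^2)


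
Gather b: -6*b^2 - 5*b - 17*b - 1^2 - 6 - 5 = -6*b^2 - 22*b - 12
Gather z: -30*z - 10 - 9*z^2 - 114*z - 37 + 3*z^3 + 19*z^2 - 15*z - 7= 3*z^3 + 10*z^2 - 159*z - 54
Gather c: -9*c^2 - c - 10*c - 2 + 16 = -9*c^2 - 11*c + 14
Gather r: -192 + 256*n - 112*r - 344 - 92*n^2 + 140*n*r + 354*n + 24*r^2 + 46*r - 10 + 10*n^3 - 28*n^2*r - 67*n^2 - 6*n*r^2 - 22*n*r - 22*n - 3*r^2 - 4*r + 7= 10*n^3 - 159*n^2 + 588*n + r^2*(21 - 6*n) + r*(-28*n^2 + 118*n - 70) - 539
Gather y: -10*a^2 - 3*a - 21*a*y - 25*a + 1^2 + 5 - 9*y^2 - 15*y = -10*a^2 - 28*a - 9*y^2 + y*(-21*a - 15) + 6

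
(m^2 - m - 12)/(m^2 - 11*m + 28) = (m + 3)/(m - 7)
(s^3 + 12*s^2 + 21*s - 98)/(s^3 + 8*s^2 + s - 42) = (s + 7)/(s + 3)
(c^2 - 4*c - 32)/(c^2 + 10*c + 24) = (c - 8)/(c + 6)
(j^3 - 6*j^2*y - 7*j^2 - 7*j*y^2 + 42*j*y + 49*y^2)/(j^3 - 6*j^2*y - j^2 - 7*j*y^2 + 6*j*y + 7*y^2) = (j - 7)/(j - 1)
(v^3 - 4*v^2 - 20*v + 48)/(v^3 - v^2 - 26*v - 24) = (v - 2)/(v + 1)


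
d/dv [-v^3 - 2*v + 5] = -3*v^2 - 2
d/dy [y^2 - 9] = 2*y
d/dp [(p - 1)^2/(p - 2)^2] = (2 - 2*p)/(p - 2)^3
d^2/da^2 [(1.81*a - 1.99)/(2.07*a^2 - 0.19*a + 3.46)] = ((8.9264 - 22.4802*a)*(2.07*a^2 - 0.19*a + 3.46) + (1.81*a - 1.99)*(4.14*a - 0.19)*(8.28*a - 0.38))/(2.07*a^2 - 0.19*a + 3.46)^3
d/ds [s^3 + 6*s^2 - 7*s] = 3*s^2 + 12*s - 7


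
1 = 1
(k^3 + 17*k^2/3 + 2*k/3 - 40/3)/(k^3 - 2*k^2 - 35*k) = (3*k^2 + 2*k - 8)/(3*k*(k - 7))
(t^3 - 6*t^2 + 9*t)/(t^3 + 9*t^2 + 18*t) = (t^2 - 6*t + 9)/(t^2 + 9*t + 18)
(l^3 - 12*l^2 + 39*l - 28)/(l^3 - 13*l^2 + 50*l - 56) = (l - 1)/(l - 2)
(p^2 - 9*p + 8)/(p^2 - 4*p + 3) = (p - 8)/(p - 3)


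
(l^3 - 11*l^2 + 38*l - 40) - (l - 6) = l^3 - 11*l^2 + 37*l - 34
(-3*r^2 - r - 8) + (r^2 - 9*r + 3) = -2*r^2 - 10*r - 5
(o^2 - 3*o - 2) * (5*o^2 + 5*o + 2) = 5*o^4 - 10*o^3 - 23*o^2 - 16*o - 4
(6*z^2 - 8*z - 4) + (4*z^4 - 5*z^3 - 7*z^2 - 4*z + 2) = 4*z^4 - 5*z^3 - z^2 - 12*z - 2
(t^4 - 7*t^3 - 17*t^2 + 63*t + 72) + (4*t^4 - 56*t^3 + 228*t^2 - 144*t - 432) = 5*t^4 - 63*t^3 + 211*t^2 - 81*t - 360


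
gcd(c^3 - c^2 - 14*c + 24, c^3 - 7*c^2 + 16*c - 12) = c^2 - 5*c + 6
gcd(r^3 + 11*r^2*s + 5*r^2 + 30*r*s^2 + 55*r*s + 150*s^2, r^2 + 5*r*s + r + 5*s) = r + 5*s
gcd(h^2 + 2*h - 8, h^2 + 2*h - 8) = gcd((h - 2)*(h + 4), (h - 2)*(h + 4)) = h^2 + 2*h - 8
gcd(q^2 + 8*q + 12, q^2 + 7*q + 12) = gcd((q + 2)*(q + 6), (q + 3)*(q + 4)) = 1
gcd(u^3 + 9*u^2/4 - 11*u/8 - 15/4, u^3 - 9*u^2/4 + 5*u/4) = u - 5/4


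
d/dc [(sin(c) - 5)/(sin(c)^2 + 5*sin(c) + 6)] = (10*sin(c) + cos(c)^2 + 30)*cos(c)/(sin(c)^2 + 5*sin(c) + 6)^2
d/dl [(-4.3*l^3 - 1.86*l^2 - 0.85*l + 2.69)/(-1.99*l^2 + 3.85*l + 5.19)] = (8.557*l^4 - 33.11*l^3 - 75.8035*l^2 - 8.6006*l - 14.768)/(3.9601*l^4 - 15.323*l^3 - 5.8337*l^2 + 39.963*l + 26.9361)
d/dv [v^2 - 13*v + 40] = 2*v - 13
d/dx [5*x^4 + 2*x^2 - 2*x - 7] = 20*x^3 + 4*x - 2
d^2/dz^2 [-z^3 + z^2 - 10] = 2 - 6*z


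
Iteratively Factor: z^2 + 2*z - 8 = (z - 2)*(z + 4)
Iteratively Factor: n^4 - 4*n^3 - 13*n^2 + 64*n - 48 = (n - 3)*(n^3 - n^2 - 16*n + 16) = (n - 3)*(n - 1)*(n^2 - 16) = (n - 3)*(n - 1)*(n + 4)*(n - 4)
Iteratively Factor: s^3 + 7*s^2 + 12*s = (s)*(s^2 + 7*s + 12) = s*(s + 3)*(s + 4)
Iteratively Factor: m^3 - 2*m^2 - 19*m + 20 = (m - 5)*(m^2 + 3*m - 4) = (m - 5)*(m + 4)*(m - 1)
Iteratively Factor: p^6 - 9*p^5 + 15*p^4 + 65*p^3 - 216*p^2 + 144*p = (p - 3)*(p^5 - 6*p^4 - 3*p^3 + 56*p^2 - 48*p) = p*(p - 3)*(p^4 - 6*p^3 - 3*p^2 + 56*p - 48) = p*(p - 3)*(p + 3)*(p^3 - 9*p^2 + 24*p - 16) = p*(p - 4)*(p - 3)*(p + 3)*(p^2 - 5*p + 4) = p*(p - 4)^2*(p - 3)*(p + 3)*(p - 1)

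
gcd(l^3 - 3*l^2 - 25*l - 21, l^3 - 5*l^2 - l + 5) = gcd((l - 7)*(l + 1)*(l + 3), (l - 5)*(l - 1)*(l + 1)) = l + 1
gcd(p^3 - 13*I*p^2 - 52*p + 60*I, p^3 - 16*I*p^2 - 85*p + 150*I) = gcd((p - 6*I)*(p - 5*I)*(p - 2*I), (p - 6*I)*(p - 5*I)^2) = p^2 - 11*I*p - 30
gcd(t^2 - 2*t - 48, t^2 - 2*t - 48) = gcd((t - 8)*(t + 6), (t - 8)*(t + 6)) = t^2 - 2*t - 48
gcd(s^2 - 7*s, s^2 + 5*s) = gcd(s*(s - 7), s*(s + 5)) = s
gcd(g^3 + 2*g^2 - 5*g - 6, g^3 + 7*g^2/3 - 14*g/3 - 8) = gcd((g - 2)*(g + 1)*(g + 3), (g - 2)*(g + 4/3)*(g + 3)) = g^2 + g - 6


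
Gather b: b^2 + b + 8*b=b^2 + 9*b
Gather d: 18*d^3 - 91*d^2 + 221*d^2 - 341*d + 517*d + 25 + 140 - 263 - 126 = 18*d^3 + 130*d^2 + 176*d - 224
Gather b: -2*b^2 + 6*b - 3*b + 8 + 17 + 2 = -2*b^2 + 3*b + 27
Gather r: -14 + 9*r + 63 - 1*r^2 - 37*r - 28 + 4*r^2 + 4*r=3*r^2 - 24*r + 21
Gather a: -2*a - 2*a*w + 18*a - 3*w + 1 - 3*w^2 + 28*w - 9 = a*(16 - 2*w) - 3*w^2 + 25*w - 8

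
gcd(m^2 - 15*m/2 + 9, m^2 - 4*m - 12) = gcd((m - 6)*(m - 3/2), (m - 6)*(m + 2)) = m - 6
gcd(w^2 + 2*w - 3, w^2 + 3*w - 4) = w - 1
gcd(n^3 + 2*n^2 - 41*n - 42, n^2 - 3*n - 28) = 1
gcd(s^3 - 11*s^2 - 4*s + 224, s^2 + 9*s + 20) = s + 4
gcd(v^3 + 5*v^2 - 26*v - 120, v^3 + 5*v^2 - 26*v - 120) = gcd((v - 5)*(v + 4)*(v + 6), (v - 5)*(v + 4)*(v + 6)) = v^3 + 5*v^2 - 26*v - 120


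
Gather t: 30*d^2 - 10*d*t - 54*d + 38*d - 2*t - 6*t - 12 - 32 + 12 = 30*d^2 - 16*d + t*(-10*d - 8) - 32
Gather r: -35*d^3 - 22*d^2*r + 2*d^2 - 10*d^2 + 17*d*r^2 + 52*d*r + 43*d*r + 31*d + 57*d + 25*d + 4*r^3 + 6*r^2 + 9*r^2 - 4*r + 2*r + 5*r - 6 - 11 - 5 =-35*d^3 - 8*d^2 + 113*d + 4*r^3 + r^2*(17*d + 15) + r*(-22*d^2 + 95*d + 3) - 22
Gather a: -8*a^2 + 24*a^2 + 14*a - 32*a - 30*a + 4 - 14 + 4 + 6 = 16*a^2 - 48*a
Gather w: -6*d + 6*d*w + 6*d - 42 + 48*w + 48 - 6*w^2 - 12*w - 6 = -6*w^2 + w*(6*d + 36)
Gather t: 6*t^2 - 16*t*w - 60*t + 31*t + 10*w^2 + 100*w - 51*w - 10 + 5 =6*t^2 + t*(-16*w - 29) + 10*w^2 + 49*w - 5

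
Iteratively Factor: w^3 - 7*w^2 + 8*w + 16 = (w - 4)*(w^2 - 3*w - 4) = (w - 4)*(w + 1)*(w - 4)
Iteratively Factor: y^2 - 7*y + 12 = (y - 4)*(y - 3)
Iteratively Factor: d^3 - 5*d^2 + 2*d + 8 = (d - 4)*(d^2 - d - 2) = (d - 4)*(d + 1)*(d - 2)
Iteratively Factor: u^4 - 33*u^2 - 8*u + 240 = (u + 4)*(u^3 - 4*u^2 - 17*u + 60) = (u + 4)^2*(u^2 - 8*u + 15) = (u - 5)*(u + 4)^2*(u - 3)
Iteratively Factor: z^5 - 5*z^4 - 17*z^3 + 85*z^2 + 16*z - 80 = (z - 1)*(z^4 - 4*z^3 - 21*z^2 + 64*z + 80) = (z - 4)*(z - 1)*(z^3 - 21*z - 20) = (z - 4)*(z - 1)*(z + 4)*(z^2 - 4*z - 5) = (z - 5)*(z - 4)*(z - 1)*(z + 4)*(z + 1)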